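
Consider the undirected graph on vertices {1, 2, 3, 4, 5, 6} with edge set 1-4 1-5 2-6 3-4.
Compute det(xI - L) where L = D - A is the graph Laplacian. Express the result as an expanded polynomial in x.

With the vertex order [1, 2, 3, 4, 5, 6], the degrees are [2, 1, 1, 2, 1, 1], giving D = diag(2, 1, 1, 2, 1, 1) and L = D - A. Computing det(xI - L) by cofactor expansion (or equivalently via sum-over-permutations) gives x^6 - 8x^5 + 22x^4 - 24x^3 + 8x^2. The coefficient of x^5 equals -trace(L) = -8, matching the sum of degrees. The eigenvalues sum to 8, which equals trace(L) = 2|E|.

x^6 - 8x^5 + 22x^4 - 24x^3 + 8x^2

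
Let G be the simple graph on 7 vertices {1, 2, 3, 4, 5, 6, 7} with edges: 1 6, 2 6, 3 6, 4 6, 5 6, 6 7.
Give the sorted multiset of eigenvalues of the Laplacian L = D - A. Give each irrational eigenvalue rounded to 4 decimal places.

With the vertex order [1, 2, 3, 4, 5, 6, 7], the degrees are [1, 1, 1, 1, 1, 6, 1], giving D = diag(1, 1, 1, 1, 1, 6, 1) and L = D - A. L is symmetric positive semidefinite, so every eigenvalue is real and nonnegative. The single zero eigenvalue shows the graph is connected. By the matrix-tree theorem the graph has (1/7) * product of the nonzero eigenvalues = 1 spanning tree.

[0, 1, 1, 1, 1, 1, 7]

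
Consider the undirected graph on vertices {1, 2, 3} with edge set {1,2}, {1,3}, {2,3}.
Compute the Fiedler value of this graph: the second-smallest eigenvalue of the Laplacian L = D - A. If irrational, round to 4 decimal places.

Each diagonal entry of L is the vertex degree and each off-diagonal entry is -1 where an edge is present, 0 otherwise; in the order [1, 2, 3] the diagonal is [2, 2, 2]. The sorted Laplacian eigenvalues are [0, 3, 3]; the algebraic connectivity is the second entry, 3. The largest eigenvalue, 3, is at most the vertex count 3. The eigenvalues sum to 6, which equals trace(L) = 2|E|.

3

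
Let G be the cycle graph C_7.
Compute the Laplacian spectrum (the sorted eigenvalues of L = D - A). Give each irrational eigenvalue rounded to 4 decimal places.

[0, 0.7530, 0.7530, 2.4450, 2.4450, 3.8019, 3.8019]

The graph has 7 vertices and degree multiset [2, 2, 2, 2, 2, 2, 2]; D is the diagonal matrix of degrees and L = D - A. Diagonalising L (or applying a numerical eigensolver to the 7x7 matrix) gives the spectrum above. There is one zero in the spectrum, matching the 1 component.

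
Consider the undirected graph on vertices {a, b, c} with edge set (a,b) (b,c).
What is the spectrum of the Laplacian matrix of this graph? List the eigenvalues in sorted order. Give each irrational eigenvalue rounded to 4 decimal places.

With the vertex order [a, b, c], the degrees are [1, 2, 1], giving D = diag(1, 2, 1) and L = D - A. Since every row of L sums to 0, the all-ones vector is in the kernel and 0 is an eigenvalue. By the matrix-tree theorem the graph has (1/3) * product of the nonzero eigenvalues = 1 spanning tree. The largest eigenvalue, 3, is at most the vertex count 3.

[0, 1, 3]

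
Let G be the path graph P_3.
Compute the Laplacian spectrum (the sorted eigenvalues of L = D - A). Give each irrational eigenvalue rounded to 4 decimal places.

The graph has 3 vertices and degree multiset [2, 1, 1]; D is the diagonal matrix of degrees and L = D - A. Since every row of L sums to 0, the all-ones vector is in the kernel and 0 is an eigenvalue. The single zero eigenvalue shows the graph is connected. The eigenvalues sum to 4, which equals trace(L) = 2|E|.

[0, 1, 3]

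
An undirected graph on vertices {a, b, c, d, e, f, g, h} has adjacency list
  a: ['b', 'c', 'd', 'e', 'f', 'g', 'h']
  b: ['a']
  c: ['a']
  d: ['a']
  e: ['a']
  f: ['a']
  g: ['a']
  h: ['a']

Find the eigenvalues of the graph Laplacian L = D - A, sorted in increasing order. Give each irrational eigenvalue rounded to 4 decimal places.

[0, 1, 1, 1, 1, 1, 1, 8]

Reading degrees in the order [a, b, c, d, e, f, g, h] gives [7, 1, 1, 1, 1, 1, 1, 1]; set D = diag(7, 1, 1, 1, 1, 1, 1, 1) and form L = D - A. Diagonalising L (or applying a numerical eigensolver to the 8x8 matrix) gives the spectrum above. The single zero eigenvalue shows the graph is connected. By the matrix-tree theorem the graph has (1/8) * product of the nonzero eigenvalues = 1 spanning tree.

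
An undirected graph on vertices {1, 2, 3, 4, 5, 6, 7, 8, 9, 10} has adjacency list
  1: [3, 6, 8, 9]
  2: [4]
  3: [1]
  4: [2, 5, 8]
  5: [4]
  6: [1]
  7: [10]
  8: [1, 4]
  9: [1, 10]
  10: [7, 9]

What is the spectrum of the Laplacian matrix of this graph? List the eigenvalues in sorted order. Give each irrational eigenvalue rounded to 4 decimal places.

[0, 0.1648, 0.3883, 1, 1, 1.4358, 1.6684, 3.1150, 4.0226, 5.2050]

With the vertex order [1, 2, 3, 4, 5, 6, 7, 8, 9, 10], the degrees are [4, 1, 1, 3, 1, 1, 1, 2, 2, 2], giving D = diag(4, 1, 1, 3, 1, 1, 1, 2, 2, 2) and L = D - A. Since every row of L sums to 0, the all-ones vector is in the kernel and 0 is an eigenvalue. The single zero eigenvalue shows the graph is connected. There is one zero in the spectrum, matching the 1 component.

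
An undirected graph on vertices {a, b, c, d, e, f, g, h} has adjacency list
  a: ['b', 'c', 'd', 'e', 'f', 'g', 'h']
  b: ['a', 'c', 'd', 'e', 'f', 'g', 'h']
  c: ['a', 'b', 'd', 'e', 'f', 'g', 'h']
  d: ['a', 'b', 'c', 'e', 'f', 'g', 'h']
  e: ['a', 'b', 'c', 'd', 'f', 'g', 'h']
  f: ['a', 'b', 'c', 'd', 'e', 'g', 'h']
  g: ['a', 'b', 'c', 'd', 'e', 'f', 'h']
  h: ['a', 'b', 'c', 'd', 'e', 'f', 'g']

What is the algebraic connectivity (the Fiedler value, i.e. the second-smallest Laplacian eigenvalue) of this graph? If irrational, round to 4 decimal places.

With the vertex order [a, b, c, d, e, f, g, h], the degrees are [7, 7, 7, 7, 7, 7, 7, 7], giving D = diag(7, 7, 7, 7, 7, 7, 7, 7) and L = D - A. The smallest Laplacian eigenvalue is always 0. The next one, lambda_2 = 8, measures how hard the graph is to disconnect: larger values mean better connectivity.

8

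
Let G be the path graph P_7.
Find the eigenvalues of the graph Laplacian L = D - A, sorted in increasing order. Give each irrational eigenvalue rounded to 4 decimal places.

[0, 0.1981, 0.7530, 1.5550, 2.4450, 3.2470, 3.8019]

The graph has 7 vertices and degree multiset [2, 2, 2, 2, 2, 1, 1]; D is the diagonal matrix of degrees and L = D - A. L is symmetric positive semidefinite, so every eigenvalue is real and nonnegative. By the matrix-tree theorem the graph has (1/7) * product of the nonzero eigenvalues = 1 spanning tree.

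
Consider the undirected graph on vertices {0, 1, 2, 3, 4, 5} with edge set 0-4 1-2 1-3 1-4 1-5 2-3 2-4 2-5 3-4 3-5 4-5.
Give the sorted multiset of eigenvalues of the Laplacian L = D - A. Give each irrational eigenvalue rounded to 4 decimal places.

[0, 1, 5, 5, 5, 6]

With the vertex order [0, 1, 2, 3, 4, 5], the degrees are [1, 4, 4, 4, 5, 4], giving D = diag(1, 4, 4, 4, 5, 4) and L = D - A. L is symmetric positive semidefinite, so every eigenvalue is real and nonnegative. The single zero eigenvalue shows the graph is connected. The eigenvalues sum to 22, which equals trace(L) = 2|E|.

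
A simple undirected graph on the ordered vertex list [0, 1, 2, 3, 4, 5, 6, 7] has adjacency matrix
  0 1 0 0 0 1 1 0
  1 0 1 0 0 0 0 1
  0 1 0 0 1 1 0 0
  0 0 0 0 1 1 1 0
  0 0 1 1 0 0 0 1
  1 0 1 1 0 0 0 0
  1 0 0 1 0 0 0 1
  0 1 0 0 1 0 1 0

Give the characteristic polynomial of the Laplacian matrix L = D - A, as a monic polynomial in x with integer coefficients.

With the vertex order [0, 1, 2, 3, 4, 5, 6, 7], the degrees are [3, 3, 3, 3, 3, 3, 3, 3], giving D = diag(3, 3, 3, 3, 3, 3, 3, 3) and L = D - A. Computing det(xI - L) by cofactor expansion (or equivalently via sum-over-permutations) gives x^8 - 24x^7 + 240x^6 - 1296x^5 + 4080x^4 - 7488x^3 + 7424x^2 - 3072x. The coefficient of x^7 equals -trace(L) = -24, matching the sum of degrees. The eigenvalues sum to 24, which equals trace(L) = 2|E|. The largest eigenvalue, 6, is at most the vertex count 8.

x^8 - 24x^7 + 240x^6 - 1296x^5 + 4080x^4 - 7488x^3 + 7424x^2 - 3072x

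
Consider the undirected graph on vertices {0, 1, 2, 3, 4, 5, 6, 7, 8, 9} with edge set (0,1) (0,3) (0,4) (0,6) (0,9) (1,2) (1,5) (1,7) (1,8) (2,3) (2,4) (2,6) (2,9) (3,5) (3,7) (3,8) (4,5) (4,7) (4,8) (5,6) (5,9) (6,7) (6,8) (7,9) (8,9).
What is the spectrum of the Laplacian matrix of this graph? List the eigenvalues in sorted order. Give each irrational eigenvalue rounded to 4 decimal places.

Reading degrees in the order [0, 1, 2, 3, 4, 5, 6, 7, 8, 9] gives [5, 5, 5, 5, 5, 5, 5, 5, 5, 5]; set D = diag(5, 5, 5, 5, 5, 5, 5, 5, 5, 5) and form L = D - A. Since every row of L sums to 0, the all-ones vector is in the kernel and 0 is an eigenvalue. The single zero eigenvalue shows the graph is connected. The eigenvalues sum to 50, which equals trace(L) = 2|E|.

[0, 5, 5, 5, 5, 5, 5, 5, 5, 10]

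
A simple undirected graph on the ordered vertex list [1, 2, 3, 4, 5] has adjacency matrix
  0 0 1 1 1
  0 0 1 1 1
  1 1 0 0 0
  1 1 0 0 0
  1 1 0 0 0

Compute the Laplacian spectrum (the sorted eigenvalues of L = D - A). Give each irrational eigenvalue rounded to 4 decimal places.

[0, 2, 2, 3, 5]

Each diagonal entry of L is the vertex degree and each off-diagonal entry is -1 where an edge is present, 0 otherwise; in the order [1, 2, 3, 4, 5] the diagonal is [3, 3, 2, 2, 2]. Diagonalising L (or applying a numerical eigensolver to the 5x5 matrix) gives the spectrum above. The single zero eigenvalue shows the graph is connected. The largest eigenvalue, 5, is at most the vertex count 5.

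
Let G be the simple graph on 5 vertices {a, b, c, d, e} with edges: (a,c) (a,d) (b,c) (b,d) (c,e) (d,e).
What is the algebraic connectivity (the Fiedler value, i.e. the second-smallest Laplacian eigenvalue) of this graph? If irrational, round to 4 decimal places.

With the vertex order [a, b, c, d, e], the degrees are [2, 2, 3, 3, 2], giving D = diag(2, 2, 3, 3, 2) and L = D - A. Computing the eigenvalues of L and sorting gives [0, 2, 2, 3, 5]. The Fiedler value lambda_2 = 2 is strictly positive, so the graph is connected.

2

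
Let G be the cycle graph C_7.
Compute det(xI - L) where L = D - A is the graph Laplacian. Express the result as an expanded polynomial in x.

The graph has 7 vertices and degree multiset [2, 2, 2, 2, 2, 2, 2]; D is the diagonal matrix of degrees and L = D - A. L has integer entries, so p(x) = det(xI - L) has integer coefficients. Expanding the determinant yields x^7 - 14x^6 + 77x^5 - 210x^4 + 294x^3 - 196x^2 + 49x. The coefficient of x^6 equals -trace(L) = -14, matching the sum of degrees. The eigenvalues sum to 14, which equals trace(L) = 2|E|.

x^7 - 14x^6 + 77x^5 - 210x^4 + 294x^3 - 196x^2 + 49x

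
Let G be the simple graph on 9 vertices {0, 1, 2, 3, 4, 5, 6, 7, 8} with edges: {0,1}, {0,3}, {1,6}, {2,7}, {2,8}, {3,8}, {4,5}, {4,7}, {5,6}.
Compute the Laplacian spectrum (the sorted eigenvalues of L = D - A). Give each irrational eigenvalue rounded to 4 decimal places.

[0, 0.4679, 0.4679, 1.6527, 1.6527, 3, 3, 3.8794, 3.8794]

With the vertex order [0, 1, 2, 3, 4, 5, 6, 7, 8], the degrees are [2, 2, 2, 2, 2, 2, 2, 2, 2], giving D = diag(2, 2, 2, 2, 2, 2, 2, 2, 2) and L = D - A. Diagonalising L (or applying a numerical eigensolver to the 9x9 matrix) gives the spectrum above.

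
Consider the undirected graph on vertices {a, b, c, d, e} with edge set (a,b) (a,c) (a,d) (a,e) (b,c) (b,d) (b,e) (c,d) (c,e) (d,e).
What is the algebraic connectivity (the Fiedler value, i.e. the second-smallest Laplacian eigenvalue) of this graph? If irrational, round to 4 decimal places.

5

With the vertex order [a, b, c, d, e], the degrees are [4, 4, 4, 4, 4], giving D = diag(4, 4, 4, 4, 4) and L = D - A. The smallest Laplacian eigenvalue is always 0. The next one, lambda_2 = 5, measures how hard the graph is to disconnect: larger values mean better connectivity. The eigenvalues sum to 20, which equals trace(L) = 2|E|.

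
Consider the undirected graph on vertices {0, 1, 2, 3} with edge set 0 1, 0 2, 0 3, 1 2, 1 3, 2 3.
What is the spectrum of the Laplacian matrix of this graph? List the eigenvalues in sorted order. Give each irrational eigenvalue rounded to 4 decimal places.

With the vertex order [0, 1, 2, 3], the degrees are [3, 3, 3, 3], giving D = diag(3, 3, 3, 3) and L = D - A. Since every row of L sums to 0, the all-ones vector is in the kernel and 0 is an eigenvalue. The single zero eigenvalue shows the graph is connected. There is one zero in the spectrum, matching the 1 component.

[0, 4, 4, 4]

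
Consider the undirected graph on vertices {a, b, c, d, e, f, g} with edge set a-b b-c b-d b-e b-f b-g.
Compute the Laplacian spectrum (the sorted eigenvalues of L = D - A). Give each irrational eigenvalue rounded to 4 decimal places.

[0, 1, 1, 1, 1, 1, 7]

With the vertex order [a, b, c, d, e, f, g], the degrees are [1, 6, 1, 1, 1, 1, 1], giving D = diag(1, 6, 1, 1, 1, 1, 1) and L = D - A. Since every row of L sums to 0, the all-ones vector is in the kernel and 0 is an eigenvalue. The single zero eigenvalue shows the graph is connected. There is one zero in the spectrum, matching the 1 component.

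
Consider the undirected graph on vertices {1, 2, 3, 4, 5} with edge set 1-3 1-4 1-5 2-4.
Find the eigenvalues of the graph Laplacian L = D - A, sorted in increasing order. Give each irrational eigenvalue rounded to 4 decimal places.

With the vertex order [1, 2, 3, 4, 5], the degrees are [3, 1, 1, 2, 1], giving D = diag(3, 1, 1, 2, 1) and L = D - A. Diagonalising L (or applying a numerical eigensolver to the 5x5 matrix) gives the spectrum above. By the matrix-tree theorem the graph has (1/5) * product of the nonzero eigenvalues = 1 spanning tree.

[0, 0.5188, 1, 2.3111, 4.1701]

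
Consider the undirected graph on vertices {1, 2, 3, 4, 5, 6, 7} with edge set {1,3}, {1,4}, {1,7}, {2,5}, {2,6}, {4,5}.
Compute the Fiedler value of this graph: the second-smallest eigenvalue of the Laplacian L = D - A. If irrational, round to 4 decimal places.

With the vertex order [1, 2, 3, 4, 5, 6, 7], the degrees are [3, 2, 1, 2, 2, 1, 1], giving D = diag(3, 2, 1, 2, 2, 1, 1) and L = D - A. The sorted Laplacian eigenvalues are [0, 0.2254, 1, 1, 2.1859, 3.3604, 4.2283]; the algebraic connectivity is the second entry, 0.2254.

0.2254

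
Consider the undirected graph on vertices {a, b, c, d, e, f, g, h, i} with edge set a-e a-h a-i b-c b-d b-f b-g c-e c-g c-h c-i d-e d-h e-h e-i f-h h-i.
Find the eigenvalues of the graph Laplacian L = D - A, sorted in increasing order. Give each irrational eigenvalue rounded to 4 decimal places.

Reading degrees in the order [a, b, c, d, e, f, g, h, i] gives [3, 4, 5, 3, 5, 2, 2, 6, 4]; set D = diag(3, 4, 5, 3, 5, 2, 2, 6, 4) and form L = D - A. L is symmetric positive semidefinite, so every eigenvalue is real and nonnegative. The single zero eigenvalue shows the graph is connected. The eigenvalues sum to 34, which equals trace(L) = 2|E|.

[0, 1.3714, 1.7995, 2.6483, 4.0127, 4.7763, 5.5850, 6.4310, 7.3758]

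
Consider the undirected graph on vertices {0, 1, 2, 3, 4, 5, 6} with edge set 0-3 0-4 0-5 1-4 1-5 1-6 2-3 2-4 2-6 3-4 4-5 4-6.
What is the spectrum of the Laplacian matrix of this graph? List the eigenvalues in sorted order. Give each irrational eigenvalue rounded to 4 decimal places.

With the vertex order [0, 1, 2, 3, 4, 5, 6], the degrees are [3, 3, 3, 3, 6, 3, 3], giving D = diag(3, 3, 3, 3, 6, 3, 3) and L = D - A. Since every row of L sums to 0, the all-ones vector is in the kernel and 0 is an eigenvalue. There is one zero in the spectrum, matching the 1 component.

[0, 2, 2, 4, 4, 5, 7]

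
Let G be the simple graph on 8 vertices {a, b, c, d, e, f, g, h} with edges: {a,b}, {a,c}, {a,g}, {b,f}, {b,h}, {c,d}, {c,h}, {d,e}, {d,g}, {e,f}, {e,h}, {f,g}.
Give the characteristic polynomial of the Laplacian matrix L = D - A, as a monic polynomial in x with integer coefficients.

x^8 - 24x^7 + 240x^6 - 1296x^5 + 4080x^4 - 7488x^3 + 7424x^2 - 3072x

Reading degrees in the order [a, b, c, d, e, f, g, h] gives [3, 3, 3, 3, 3, 3, 3, 3]; set D = diag(3, 3, 3, 3, 3, 3, 3, 3) and form L = D - A. The eigenvalues of L are [0, 2, 2, 2, 4, 4, 4, 6]; the characteristic polynomial is the product of (x - lambda_i), which multiplies out to x^8 - 24x^7 + 240x^6 - 1296x^5 + 4080x^4 - 7488x^3 + 7424x^2 - 3072x. Since p(0) = det(-L) = 0, x divides p(x).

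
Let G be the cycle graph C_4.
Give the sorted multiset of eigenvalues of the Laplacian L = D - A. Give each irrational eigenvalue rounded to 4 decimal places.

The graph has 4 vertices and degree multiset [2, 2, 2, 2]; D is the diagonal matrix of degrees and L = D - A. Diagonalising L (or applying a numerical eigensolver to the 4x4 matrix) gives the spectrum above. The single zero eigenvalue shows the graph is connected. The eigenvalues sum to 8, which equals trace(L) = 2|E|.

[0, 2, 2, 4]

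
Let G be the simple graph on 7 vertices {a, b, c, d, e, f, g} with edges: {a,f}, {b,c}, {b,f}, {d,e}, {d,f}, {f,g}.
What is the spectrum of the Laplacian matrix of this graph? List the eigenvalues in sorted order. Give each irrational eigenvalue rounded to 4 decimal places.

With the vertex order [a, b, c, d, e, f, g], the degrees are [1, 2, 1, 2, 1, 4, 1], giving D = diag(1, 2, 1, 2, 1, 4, 1) and L = D - A. Diagonalising L (or applying a numerical eigensolver to the 7x7 matrix) gives the spectrum above. The single zero eigenvalue shows the graph is connected. There is one zero in the spectrum, matching the 1 component.

[0, 0.3820, 0.6086, 1, 2.2271, 2.6180, 5.1642]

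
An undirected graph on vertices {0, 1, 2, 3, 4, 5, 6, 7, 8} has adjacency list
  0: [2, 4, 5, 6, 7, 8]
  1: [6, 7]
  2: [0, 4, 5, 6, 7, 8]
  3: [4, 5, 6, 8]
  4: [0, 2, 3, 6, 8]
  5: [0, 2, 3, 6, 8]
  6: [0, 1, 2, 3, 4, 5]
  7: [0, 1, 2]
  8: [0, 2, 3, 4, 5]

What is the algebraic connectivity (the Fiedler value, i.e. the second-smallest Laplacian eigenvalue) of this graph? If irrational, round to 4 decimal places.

1.5154

With the vertex order [0, 1, 2, 3, 4, 5, 6, 7, 8], the degrees are [6, 2, 6, 4, 5, 5, 6, 3, 5], giving D = diag(6, 2, 6, 4, 5, 5, 6, 3, 5) and L = D - A. The smallest Laplacian eigenvalue is always 0. The next one, lambda_2 = 1.5154, measures how hard the graph is to disconnect: larger values mean better connectivity.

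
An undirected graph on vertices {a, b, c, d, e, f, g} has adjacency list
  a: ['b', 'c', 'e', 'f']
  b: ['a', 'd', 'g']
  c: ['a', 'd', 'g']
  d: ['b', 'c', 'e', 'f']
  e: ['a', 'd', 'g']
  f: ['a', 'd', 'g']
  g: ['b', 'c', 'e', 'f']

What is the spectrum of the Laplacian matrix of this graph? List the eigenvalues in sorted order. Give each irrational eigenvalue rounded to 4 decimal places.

With the vertex order [a, b, c, d, e, f, g], the degrees are [4, 3, 3, 4, 3, 3, 4], giving D = diag(4, 3, 3, 4, 3, 3, 4) and L = D - A. Since every row of L sums to 0, the all-ones vector is in the kernel and 0 is an eigenvalue. The single zero eigenvalue shows the graph is connected. The largest eigenvalue, 7, is at most the vertex count 7. By the matrix-tree theorem the graph has (1/7) * product of the nonzero eigenvalues = 432 spanning trees.

[0, 3, 3, 3, 4, 4, 7]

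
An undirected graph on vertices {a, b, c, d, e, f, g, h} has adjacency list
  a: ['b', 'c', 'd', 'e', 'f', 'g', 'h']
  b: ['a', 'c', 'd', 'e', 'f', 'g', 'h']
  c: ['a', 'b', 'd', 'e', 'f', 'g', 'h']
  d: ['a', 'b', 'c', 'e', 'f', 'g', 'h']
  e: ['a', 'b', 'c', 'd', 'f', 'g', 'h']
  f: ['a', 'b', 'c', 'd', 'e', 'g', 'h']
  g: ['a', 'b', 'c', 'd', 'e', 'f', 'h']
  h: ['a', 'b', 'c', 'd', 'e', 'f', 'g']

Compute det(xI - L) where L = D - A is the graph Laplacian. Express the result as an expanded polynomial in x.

x^8 - 56x^7 + 1344x^6 - 17920x^5 + 143360x^4 - 688128x^3 + 1835008x^2 - 2097152x

With the vertex order [a, b, c, d, e, f, g, h], the degrees are [7, 7, 7, 7, 7, 7, 7, 7], giving D = diag(7, 7, 7, 7, 7, 7, 7, 7) and L = D - A. L has integer entries, so p(x) = det(xI - L) has integer coefficients. Expanding the determinant yields x^8 - 56x^7 + 1344x^6 - 17920x^5 + 143360x^4 - 688128x^3 + 1835008x^2 - 2097152x. Since p(0) = det(-L) = 0, x divides p(x). There is one zero in the spectrum, matching the 1 component.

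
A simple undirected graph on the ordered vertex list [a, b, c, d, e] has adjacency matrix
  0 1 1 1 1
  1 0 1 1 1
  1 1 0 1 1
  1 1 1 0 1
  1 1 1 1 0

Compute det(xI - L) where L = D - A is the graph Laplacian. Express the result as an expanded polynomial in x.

x^5 - 20x^4 + 150x^3 - 500x^2 + 625x

Each diagonal entry of L is the vertex degree and each off-diagonal entry is -1 where an edge is present, 0 otherwise; in the order [a, b, c, d, e] the diagonal is [4, 4, 4, 4, 4]. L has integer entries, so p(x) = det(xI - L) has integer coefficients. Expanding the determinant yields x^5 - 20x^4 + 150x^3 - 500x^2 + 625x. The coefficient of x^4 equals -trace(L) = -20, matching the sum of degrees. The eigenvalues sum to 20, which equals trace(L) = 2|E|.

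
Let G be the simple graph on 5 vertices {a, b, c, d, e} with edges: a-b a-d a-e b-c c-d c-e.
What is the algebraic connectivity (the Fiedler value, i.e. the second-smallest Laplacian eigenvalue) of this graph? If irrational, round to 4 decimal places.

Reading degrees in the order [a, b, c, d, e] gives [3, 2, 3, 2, 2]; set D = diag(3, 2, 3, 2, 2) and form L = D - A. The smallest Laplacian eigenvalue is always 0. The next one, lambda_2 = 2, measures how hard the graph is to disconnect: larger values mean better connectivity. The largest eigenvalue, 5, is at most the vertex count 5. By the matrix-tree theorem the graph has (1/5) * product of the nonzero eigenvalues = 12 spanning trees.

2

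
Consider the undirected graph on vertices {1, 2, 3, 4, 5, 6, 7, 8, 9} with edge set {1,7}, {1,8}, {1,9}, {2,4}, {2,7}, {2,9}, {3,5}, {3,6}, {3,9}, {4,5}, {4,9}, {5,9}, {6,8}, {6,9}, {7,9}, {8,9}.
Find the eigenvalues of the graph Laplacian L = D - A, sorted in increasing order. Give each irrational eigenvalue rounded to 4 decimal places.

With the vertex order [1, 2, 3, 4, 5, 6, 7, 8, 9], the degrees are [3, 3, 3, 3, 3, 3, 3, 3, 8], giving D = diag(3, 3, 3, 3, 3, 3, 3, 3, 8) and L = D - A. Diagonalising L (or applying a numerical eigensolver to the 9x9 matrix) gives the spectrum above.

[0, 1.5858, 1.5858, 3, 3, 4.4142, 4.4142, 5, 9]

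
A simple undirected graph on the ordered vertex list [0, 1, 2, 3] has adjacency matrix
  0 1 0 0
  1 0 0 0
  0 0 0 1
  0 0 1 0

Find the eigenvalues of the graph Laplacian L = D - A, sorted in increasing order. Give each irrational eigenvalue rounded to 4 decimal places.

Reading degrees in the order [0, 1, 2, 3] gives [1, 1, 1, 1]; set D = diag(1, 1, 1, 1) and form L = D - A. The multiplicity of 0 as a Laplacian eigenvalue equals the number of connected components. The 2 zero eigenvalues correspond to the 2 connected components. The eigenvalues sum to 4, which equals trace(L) = 2|E|.

[0, 0, 2, 2]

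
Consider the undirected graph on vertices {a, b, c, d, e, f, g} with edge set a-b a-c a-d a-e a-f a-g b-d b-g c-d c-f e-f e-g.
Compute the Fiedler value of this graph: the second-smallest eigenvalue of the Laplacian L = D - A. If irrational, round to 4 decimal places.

2

With the vertex order [a, b, c, d, e, f, g], the degrees are [6, 3, 3, 3, 3, 3, 3], giving D = diag(6, 3, 3, 3, 3, 3, 3) and L = D - A. The sorted Laplacian eigenvalues are [0, 2, 2, 4, 4, 5, 7]; the algebraic connectivity is the second entry, 2. There is one zero in the spectrum, matching the 1 component.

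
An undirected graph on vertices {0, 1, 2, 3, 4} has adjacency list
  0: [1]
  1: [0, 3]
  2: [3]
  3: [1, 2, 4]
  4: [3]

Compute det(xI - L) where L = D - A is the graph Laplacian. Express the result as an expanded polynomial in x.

Each diagonal entry of L is the vertex degree and each off-diagonal entry is -1 where an edge is present, 0 otherwise; in the order [0, 1, 2, 3, 4] the diagonal is [1, 2, 1, 3, 1]. Computing det(xI - L) by cofactor expansion (or equivalently via sum-over-permutations) gives x^5 - 8x^4 + 20x^3 - 18x^2 + 5x. The constant term is 0 because L is singular (the all-ones vector lies in its kernel).

x^5 - 8x^4 + 20x^3 - 18x^2 + 5x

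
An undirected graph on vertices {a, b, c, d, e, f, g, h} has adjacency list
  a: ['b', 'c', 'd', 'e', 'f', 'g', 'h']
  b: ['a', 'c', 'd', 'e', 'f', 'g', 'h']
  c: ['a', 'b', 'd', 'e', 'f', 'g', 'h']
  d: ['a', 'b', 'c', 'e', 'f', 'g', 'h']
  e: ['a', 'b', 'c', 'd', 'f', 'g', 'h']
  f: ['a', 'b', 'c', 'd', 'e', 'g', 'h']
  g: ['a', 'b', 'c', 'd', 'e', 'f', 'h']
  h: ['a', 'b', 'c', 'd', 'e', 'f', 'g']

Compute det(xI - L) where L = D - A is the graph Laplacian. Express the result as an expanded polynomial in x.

Reading degrees in the order [a, b, c, d, e, f, g, h] gives [7, 7, 7, 7, 7, 7, 7, 7]; set D = diag(7, 7, 7, 7, 7, 7, 7, 7) and form L = D - A. L has integer entries, so p(x) = det(xI - L) has integer coefficients. Expanding the determinant yields x^8 - 56x^7 + 1344x^6 - 17920x^5 + 143360x^4 - 688128x^3 + 1835008x^2 - 2097152x. Since p(0) = det(-L) = 0, x divides p(x). The largest eigenvalue, 8, is at most the vertex count 8. The eigenvalues sum to 56, which equals trace(L) = 2|E|.

x^8 - 56x^7 + 1344x^6 - 17920x^5 + 143360x^4 - 688128x^3 + 1835008x^2 - 2097152x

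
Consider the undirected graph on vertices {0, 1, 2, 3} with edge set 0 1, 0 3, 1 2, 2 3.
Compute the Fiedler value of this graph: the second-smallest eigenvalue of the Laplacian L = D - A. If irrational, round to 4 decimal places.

Each diagonal entry of L is the vertex degree and each off-diagonal entry is -1 where an edge is present, 0 otherwise; in the order [0, 1, 2, 3] the diagonal is [2, 2, 2, 2]. The smallest Laplacian eigenvalue is always 0. The next one, lambda_2 = 2, measures how hard the graph is to disconnect: larger values mean better connectivity.

2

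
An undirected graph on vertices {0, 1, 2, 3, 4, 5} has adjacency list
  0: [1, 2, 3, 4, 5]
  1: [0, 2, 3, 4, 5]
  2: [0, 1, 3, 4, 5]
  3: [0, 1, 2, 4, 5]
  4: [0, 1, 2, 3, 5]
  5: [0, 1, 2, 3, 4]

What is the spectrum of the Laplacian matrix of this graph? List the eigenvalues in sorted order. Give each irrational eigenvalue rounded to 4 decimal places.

With the vertex order [0, 1, 2, 3, 4, 5], the degrees are [5, 5, 5, 5, 5, 5], giving D = diag(5, 5, 5, 5, 5, 5) and L = D - A. Diagonalising L (or applying a numerical eigensolver to the 6x6 matrix) gives the spectrum above. The single zero eigenvalue shows the graph is connected. There is one zero in the spectrum, matching the 1 component. The largest eigenvalue, 6, is at most the vertex count 6.

[0, 6, 6, 6, 6, 6]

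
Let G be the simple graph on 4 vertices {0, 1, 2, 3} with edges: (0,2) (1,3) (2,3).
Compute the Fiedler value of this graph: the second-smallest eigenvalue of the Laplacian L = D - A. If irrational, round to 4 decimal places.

0.5858

Reading degrees in the order [0, 1, 2, 3] gives [1, 1, 2, 2]; set D = diag(1, 1, 2, 2) and form L = D - A. Computing the eigenvalues of L and sorting gives [0, 0.5858, 2, 3.4142]. The Fiedler value lambda_2 = 0.5858 is strictly positive, so the graph is connected. The eigenvalues sum to 6, which equals trace(L) = 2|E|.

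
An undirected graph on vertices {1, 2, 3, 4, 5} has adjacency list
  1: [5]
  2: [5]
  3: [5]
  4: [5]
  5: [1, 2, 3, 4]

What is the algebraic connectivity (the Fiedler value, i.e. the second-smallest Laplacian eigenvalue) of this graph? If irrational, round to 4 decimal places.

1

With the vertex order [1, 2, 3, 4, 5], the degrees are [1, 1, 1, 1, 4], giving D = diag(1, 1, 1, 1, 4) and L = D - A. Computing the eigenvalues of L and sorting gives [0, 1, 1, 1, 5]. The Fiedler value lambda_2 = 1 is strictly positive, so the graph is connected. By the matrix-tree theorem the graph has (1/5) * product of the nonzero eigenvalues = 1 spanning tree. There is one zero in the spectrum, matching the 1 component.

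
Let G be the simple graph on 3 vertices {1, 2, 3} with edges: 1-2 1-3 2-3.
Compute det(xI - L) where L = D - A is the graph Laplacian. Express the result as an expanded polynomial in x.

x^3 - 6x^2 + 9x

Reading degrees in the order [1, 2, 3] gives [2, 2, 2]; set D = diag(2, 2, 2) and form L = D - A. L has integer entries, so p(x) = det(xI - L) has integer coefficients. Expanding the determinant yields x^3 - 6x^2 + 9x. The coefficient of x^2 equals -trace(L) = -6, matching the sum of degrees. The largest eigenvalue, 3, is at most the vertex count 3.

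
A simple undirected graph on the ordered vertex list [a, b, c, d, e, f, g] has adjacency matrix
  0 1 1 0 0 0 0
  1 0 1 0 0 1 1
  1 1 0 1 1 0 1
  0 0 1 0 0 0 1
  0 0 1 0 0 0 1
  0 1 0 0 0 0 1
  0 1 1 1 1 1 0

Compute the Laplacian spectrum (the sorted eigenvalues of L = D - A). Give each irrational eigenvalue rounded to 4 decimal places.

[0, 1.5858, 1.7639, 2, 4.4142, 6, 6.2361]

With the vertex order [a, b, c, d, e, f, g], the degrees are [2, 4, 5, 2, 2, 2, 5], giving D = diag(2, 4, 5, 2, 2, 2, 5) and L = D - A. The multiplicity of 0 as a Laplacian eigenvalue equals the number of connected components. The single zero eigenvalue shows the graph is connected. The largest eigenvalue, 6.2361, is at most the vertex count 7.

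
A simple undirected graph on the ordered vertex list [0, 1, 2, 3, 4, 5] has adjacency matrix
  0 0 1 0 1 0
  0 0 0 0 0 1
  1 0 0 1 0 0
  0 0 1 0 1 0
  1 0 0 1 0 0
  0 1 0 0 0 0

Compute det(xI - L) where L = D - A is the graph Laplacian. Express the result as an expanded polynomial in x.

Each diagonal entry of L is the vertex degree and each off-diagonal entry is -1 where an edge is present, 0 otherwise; in the order [0, 1, 2, 3, 4, 5] the diagonal is [2, 1, 2, 2, 2, 1]. The eigenvalues of L are [0, 0, 2, 2, 2, 4]; the characteristic polynomial is the product of (x - lambda_i), which multiplies out to x^6 - 10x^5 + 36x^4 - 56x^3 + 32x^2. Since p(0) = det(-L) = 0, x divides p(x). The largest eigenvalue, 4, is at most the vertex count 6. The eigenvalues sum to 10, which equals trace(L) = 2|E|.

x^6 - 10x^5 + 36x^4 - 56x^3 + 32x^2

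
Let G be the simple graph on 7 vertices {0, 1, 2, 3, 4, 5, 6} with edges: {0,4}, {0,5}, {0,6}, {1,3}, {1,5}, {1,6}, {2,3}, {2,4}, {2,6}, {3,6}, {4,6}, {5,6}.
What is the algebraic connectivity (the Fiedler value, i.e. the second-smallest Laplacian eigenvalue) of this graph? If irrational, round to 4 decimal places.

2

Each diagonal entry of L is the vertex degree and each off-diagonal entry is -1 where an edge is present, 0 otherwise; in the order [0, 1, 2, 3, 4, 5, 6] the diagonal is [3, 3, 3, 3, 3, 3, 6]. Computing the eigenvalues of L and sorting gives [0, 2, 2, 4, 4, 5, 7]. The Fiedler value lambda_2 = 2 is strictly positive, so the graph is connected. The largest eigenvalue, 7, is at most the vertex count 7.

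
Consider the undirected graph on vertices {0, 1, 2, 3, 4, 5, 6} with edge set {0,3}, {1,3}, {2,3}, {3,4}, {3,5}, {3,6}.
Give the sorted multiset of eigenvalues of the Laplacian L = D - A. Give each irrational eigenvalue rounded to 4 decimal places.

[0, 1, 1, 1, 1, 1, 7]

With the vertex order [0, 1, 2, 3, 4, 5, 6], the degrees are [1, 1, 1, 6, 1, 1, 1], giving D = diag(1, 1, 1, 6, 1, 1, 1) and L = D - A. L is symmetric positive semidefinite, so every eigenvalue is real and nonnegative. The largest eigenvalue, 7, is at most the vertex count 7. By the matrix-tree theorem the graph has (1/7) * product of the nonzero eigenvalues = 1 spanning tree.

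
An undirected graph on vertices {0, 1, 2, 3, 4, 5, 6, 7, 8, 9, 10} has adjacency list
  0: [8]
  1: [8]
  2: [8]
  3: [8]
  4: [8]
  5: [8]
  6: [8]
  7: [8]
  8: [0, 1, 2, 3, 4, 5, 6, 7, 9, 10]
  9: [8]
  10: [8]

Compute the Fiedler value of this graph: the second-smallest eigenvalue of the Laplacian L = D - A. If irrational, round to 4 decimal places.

1

Reading degrees in the order [0, 1, 2, 3, 4, 5, 6, 7, 8, 9, 10] gives [1, 1, 1, 1, 1, 1, 1, 1, 10, 1, 1]; set D = diag(1, 1, 1, 1, 1, 1, 1, 1, 10, 1, 1) and form L = D - A. The sorted Laplacian eigenvalues are [0, 1, 1, 1, 1, 1, 1, 1, 1, 1, 11]; the algebraic connectivity is the second entry, 1. By the matrix-tree theorem the graph has (1/11) * product of the nonzero eigenvalues = 1 spanning tree.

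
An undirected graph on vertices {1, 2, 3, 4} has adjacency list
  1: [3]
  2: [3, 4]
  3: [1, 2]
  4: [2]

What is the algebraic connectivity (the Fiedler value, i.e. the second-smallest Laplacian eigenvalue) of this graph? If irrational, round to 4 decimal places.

Reading degrees in the order [1, 2, 3, 4] gives [1, 2, 2, 1]; set D = diag(1, 2, 2, 1) and form L = D - A. The smallest Laplacian eigenvalue is always 0. The next one, lambda_2 = 0.5858, measures how hard the graph is to disconnect: larger values mean better connectivity. There is one zero in the spectrum, matching the 1 component. The largest eigenvalue, 3.4142, is at most the vertex count 4.

0.5858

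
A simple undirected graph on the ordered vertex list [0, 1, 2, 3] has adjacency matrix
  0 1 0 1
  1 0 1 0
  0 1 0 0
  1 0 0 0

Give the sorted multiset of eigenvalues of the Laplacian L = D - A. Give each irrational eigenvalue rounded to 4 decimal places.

Reading degrees in the order [0, 1, 2, 3] gives [2, 2, 1, 1]; set D = diag(2, 2, 1, 1) and form L = D - A. Since every row of L sums to 0, the all-ones vector is in the kernel and 0 is an eigenvalue. The single zero eigenvalue shows the graph is connected. There is one zero in the spectrum, matching the 1 component. The eigenvalues sum to 6, which equals trace(L) = 2|E|.

[0, 0.5858, 2, 3.4142]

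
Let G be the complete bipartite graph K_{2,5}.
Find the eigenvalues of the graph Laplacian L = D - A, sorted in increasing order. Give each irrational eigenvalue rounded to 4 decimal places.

[0, 2, 2, 2, 2, 5, 7]

The graph has 7 vertices and degree multiset [5, 5, 2, 2, 2, 2, 2]; D is the diagonal matrix of degrees and L = D - A. Since every row of L sums to 0, the all-ones vector is in the kernel and 0 is an eigenvalue. The single zero eigenvalue shows the graph is connected. By the matrix-tree theorem the graph has (1/7) * product of the nonzero eigenvalues = 80 spanning trees.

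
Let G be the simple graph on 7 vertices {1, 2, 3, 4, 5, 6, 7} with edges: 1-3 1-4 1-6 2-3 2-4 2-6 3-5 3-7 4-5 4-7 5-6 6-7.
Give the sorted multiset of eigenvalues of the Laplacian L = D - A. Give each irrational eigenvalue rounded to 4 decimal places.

With the vertex order [1, 2, 3, 4, 5, 6, 7], the degrees are [3, 3, 4, 4, 3, 4, 3], giving D = diag(3, 3, 4, 4, 3, 4, 3) and L = D - A. Diagonalising L (or applying a numerical eigensolver to the 7x7 matrix) gives the spectrum above. The single zero eigenvalue shows the graph is connected. The eigenvalues sum to 24, which equals trace(L) = 2|E|.

[0, 3, 3, 3, 4, 4, 7]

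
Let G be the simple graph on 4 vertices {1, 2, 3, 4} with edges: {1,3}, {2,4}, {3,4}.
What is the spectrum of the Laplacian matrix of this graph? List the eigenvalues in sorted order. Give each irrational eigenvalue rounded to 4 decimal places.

Each diagonal entry of L is the vertex degree and each off-diagonal entry is -1 where an edge is present, 0 otherwise; in the order [1, 2, 3, 4] the diagonal is [1, 1, 2, 2]. Diagonalising L (or applying a numerical eigensolver to the 4x4 matrix) gives the spectrum above. The single zero eigenvalue shows the graph is connected. By the matrix-tree theorem the graph has (1/4) * product of the nonzero eigenvalues = 1 spanning tree.

[0, 0.5858, 2, 3.4142]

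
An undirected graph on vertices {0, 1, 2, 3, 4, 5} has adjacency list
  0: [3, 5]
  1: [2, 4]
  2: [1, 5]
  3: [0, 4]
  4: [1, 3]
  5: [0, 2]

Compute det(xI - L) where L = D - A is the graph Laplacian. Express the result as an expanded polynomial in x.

With the vertex order [0, 1, 2, 3, 4, 5], the degrees are [2, 2, 2, 2, 2, 2], giving D = diag(2, 2, 2, 2, 2, 2) and L = D - A. Computing det(xI - L) by cofactor expansion (or equivalently via sum-over-permutations) gives x^6 - 12x^5 + 54x^4 - 112x^3 + 105x^2 - 36x. The coefficient of x^5 equals -trace(L) = -12, matching the sum of degrees. There is one zero in the spectrum, matching the 1 component.

x^6 - 12x^5 + 54x^4 - 112x^3 + 105x^2 - 36x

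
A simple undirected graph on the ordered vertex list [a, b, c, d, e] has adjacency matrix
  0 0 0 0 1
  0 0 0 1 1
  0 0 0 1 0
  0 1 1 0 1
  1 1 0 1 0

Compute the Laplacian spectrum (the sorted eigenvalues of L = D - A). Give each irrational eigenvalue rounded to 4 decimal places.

Reading degrees in the order [a, b, c, d, e] gives [1, 2, 1, 3, 3]; set D = diag(1, 2, 1, 3, 3) and form L = D - A. L is symmetric positive semidefinite, so every eigenvalue is real and nonnegative. By the matrix-tree theorem the graph has (1/5) * product of the nonzero eigenvalues = 3 spanning trees.

[0, 0.6972, 1.3820, 3.6180, 4.3028]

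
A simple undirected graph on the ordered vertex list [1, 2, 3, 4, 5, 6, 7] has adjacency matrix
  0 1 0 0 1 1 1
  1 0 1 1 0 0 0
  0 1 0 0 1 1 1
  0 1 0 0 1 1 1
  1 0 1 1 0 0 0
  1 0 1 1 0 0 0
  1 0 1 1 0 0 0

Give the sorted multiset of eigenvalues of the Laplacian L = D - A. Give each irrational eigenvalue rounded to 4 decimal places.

Reading degrees in the order [1, 2, 3, 4, 5, 6, 7] gives [4, 3, 4, 4, 3, 3, 3]; set D = diag(4, 3, 4, 4, 3, 3, 3) and form L = D - A. Diagonalising L (or applying a numerical eigensolver to the 7x7 matrix) gives the spectrum above. By the matrix-tree theorem the graph has (1/7) * product of the nonzero eigenvalues = 432 spanning trees.

[0, 3, 3, 3, 4, 4, 7]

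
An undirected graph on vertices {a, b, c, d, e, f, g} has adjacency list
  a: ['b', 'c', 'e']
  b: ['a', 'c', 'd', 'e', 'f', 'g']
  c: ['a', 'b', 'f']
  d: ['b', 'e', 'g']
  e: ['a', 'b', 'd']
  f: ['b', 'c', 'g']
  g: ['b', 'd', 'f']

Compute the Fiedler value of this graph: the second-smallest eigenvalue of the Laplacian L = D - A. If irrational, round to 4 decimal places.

Each diagonal entry of L is the vertex degree and each off-diagonal entry is -1 where an edge is present, 0 otherwise; in the order [a, b, c, d, e, f, g] the diagonal is [3, 6, 3, 3, 3, 3, 3]. Computing the eigenvalues of L and sorting gives [0, 2, 2, 4, 4, 5, 7]. The Fiedler value lambda_2 = 2 is strictly positive, so the graph is connected.

2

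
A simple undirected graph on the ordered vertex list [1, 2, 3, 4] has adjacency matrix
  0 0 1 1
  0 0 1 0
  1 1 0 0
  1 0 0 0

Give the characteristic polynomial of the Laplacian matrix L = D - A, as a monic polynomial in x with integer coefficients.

Reading degrees in the order [1, 2, 3, 4] gives [2, 1, 2, 1]; set D = diag(2, 1, 2, 1) and form L = D - A. Computing det(xI - L) by cofactor expansion (or equivalently via sum-over-permutations) gives x^4 - 6x^3 + 10x^2 - 4x. The constant term is 0 because L is singular (the all-ones vector lies in its kernel).

x^4 - 6x^3 + 10x^2 - 4x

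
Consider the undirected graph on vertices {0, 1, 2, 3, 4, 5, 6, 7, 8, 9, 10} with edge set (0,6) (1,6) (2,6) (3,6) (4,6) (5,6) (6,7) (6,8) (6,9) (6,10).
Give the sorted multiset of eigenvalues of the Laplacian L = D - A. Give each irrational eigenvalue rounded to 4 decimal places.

[0, 1, 1, 1, 1, 1, 1, 1, 1, 1, 11]

Reading degrees in the order [0, 1, 2, 3, 4, 5, 6, 7, 8, 9, 10] gives [1, 1, 1, 1, 1, 1, 10, 1, 1, 1, 1]; set D = diag(1, 1, 1, 1, 1, 1, 10, 1, 1, 1, 1) and form L = D - A. L is symmetric positive semidefinite, so every eigenvalue is real and nonnegative. The largest eigenvalue, 11, is at most the vertex count 11. The eigenvalues sum to 20, which equals trace(L) = 2|E|.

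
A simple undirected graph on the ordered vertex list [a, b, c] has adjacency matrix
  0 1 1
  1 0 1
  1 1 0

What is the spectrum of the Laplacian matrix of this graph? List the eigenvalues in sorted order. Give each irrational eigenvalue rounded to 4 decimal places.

Each diagonal entry of L is the vertex degree and each off-diagonal entry is -1 where an edge is present, 0 otherwise; in the order [a, b, c] the diagonal is [2, 2, 2]. The multiplicity of 0 as a Laplacian eigenvalue equals the number of connected components. The single zero eigenvalue shows the graph is connected. There is one zero in the spectrum, matching the 1 component. By the matrix-tree theorem the graph has (1/3) * product of the nonzero eigenvalues = 3 spanning trees.

[0, 3, 3]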